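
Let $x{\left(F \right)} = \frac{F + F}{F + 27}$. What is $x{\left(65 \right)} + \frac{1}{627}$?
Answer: $\frac{40801}{28842} \approx 1.4146$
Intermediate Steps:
$x{\left(F \right)} = \frac{2 F}{27 + F}$
$x{\left(65 \right)} + \frac{1}{627} = 2 \cdot 65 \frac{1}{27 + 65} + \frac{1}{627} = 2 \cdot 65 \cdot \frac{1}{92} + \frac{1}{627} = \frac{65}{46} + \frac{1}{627} = \frac{40801}{28842}$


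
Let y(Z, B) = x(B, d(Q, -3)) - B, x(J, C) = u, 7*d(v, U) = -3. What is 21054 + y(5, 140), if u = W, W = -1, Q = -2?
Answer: 20913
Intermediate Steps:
d(v, U) = -3/7 (d(v, U) = (⅐)*(-3) = -3/7)
u = -1
x(J, C) = -1
y(Z, B) = -1 - B
21054 + y(5, 140) = 21054 + (-1 - 1*140) = 21054 + (-1 - 140) = 21054 - 141 = 20913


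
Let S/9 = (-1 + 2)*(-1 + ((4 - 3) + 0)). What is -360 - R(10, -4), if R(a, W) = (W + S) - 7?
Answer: -349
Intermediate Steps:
S = 0 (S = 9*((-1 + 2)*(-1 + ((4 - 3) + 0))) = 9*(1*(-1 + (1 + 0))) = 9*(1*(-1 + 1)) = 9*(1*0) = 9*0 = 0)
R(a, W) = -7 + W (R(a, W) = (W + 0) - 7 = W - 7 = -7 + W)
-360 - R(10, -4) = -360 - (-7 - 4) = -360 - 1*(-11) = -360 + 11 = -349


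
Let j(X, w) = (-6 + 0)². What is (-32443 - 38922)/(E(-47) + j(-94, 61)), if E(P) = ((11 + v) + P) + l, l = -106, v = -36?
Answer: 71365/142 ≈ 502.57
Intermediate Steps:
E(P) = -131 + P (E(P) = ((11 - 36) + P) - 106 = (-25 + P) - 106 = -131 + P)
j(X, w) = 36 (j(X, w) = (-6)² = 36)
(-32443 - 38922)/(E(-47) + j(-94, 61)) = (-32443 - 38922)/((-131 - 47) + 36) = -71365/(-178 + 36) = -71365/(-142) = -71365*(-1/142) = 71365/142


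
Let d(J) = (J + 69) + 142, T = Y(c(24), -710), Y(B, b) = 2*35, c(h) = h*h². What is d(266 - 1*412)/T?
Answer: 13/14 ≈ 0.92857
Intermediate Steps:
c(h) = h³
Y(B, b) = 70
T = 70
d(J) = 211 + J (d(J) = (69 + J) + 142 = 211 + J)
d(266 - 1*412)/T = (211 + (266 - 1*412))/70 = (211 + (266 - 412))*(1/70) = (211 - 146)*(1/70) = 65*(1/70) = 13/14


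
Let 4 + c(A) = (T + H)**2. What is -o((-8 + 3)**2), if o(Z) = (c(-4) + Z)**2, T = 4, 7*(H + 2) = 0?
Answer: -625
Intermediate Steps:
H = -2 (H = -2 + (1/7)*0 = -2 + 0 = -2)
c(A) = 0 (c(A) = -4 + (4 - 2)**2 = -4 + 2**2 = -4 + 4 = 0)
o(Z) = Z**2 (o(Z) = (0 + Z)**2 = Z**2)
-o((-8 + 3)**2) = -((-8 + 3)**2)**2 = -((-5)**2)**2 = -1*25**2 = -1*625 = -625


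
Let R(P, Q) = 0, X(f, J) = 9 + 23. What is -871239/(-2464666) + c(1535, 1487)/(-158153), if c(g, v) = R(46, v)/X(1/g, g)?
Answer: 871239/2464666 ≈ 0.35349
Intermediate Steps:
X(f, J) = 32
c(g, v) = 0 (c(g, v) = 0/32 = 0*(1/32) = 0)
-871239/(-2464666) + c(1535, 1487)/(-158153) = -871239/(-2464666) + 0/(-158153) = -871239*(-1/2464666) + 0*(-1/158153) = 871239/2464666 + 0 = 871239/2464666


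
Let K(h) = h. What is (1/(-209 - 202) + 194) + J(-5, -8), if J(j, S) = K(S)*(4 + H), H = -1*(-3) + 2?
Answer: 50141/411 ≈ 122.00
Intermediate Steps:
H = 5 (H = 3 + 2 = 5)
J(j, S) = 9*S (J(j, S) = S*(4 + 5) = S*9 = 9*S)
(1/(-209 - 202) + 194) + J(-5, -8) = (1/(-209 - 202) + 194) + 9*(-8) = (1/(-411) + 194) - 72 = (-1/411 + 194) - 72 = 79733/411 - 72 = 50141/411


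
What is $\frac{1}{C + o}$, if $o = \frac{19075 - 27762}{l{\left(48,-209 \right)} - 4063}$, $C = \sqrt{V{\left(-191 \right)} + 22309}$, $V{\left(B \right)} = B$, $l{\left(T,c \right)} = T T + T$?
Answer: $- \frac{14863457}{64675445509} + \frac{2927521 \sqrt{22118}}{64675445509} \approx 0.006502$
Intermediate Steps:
$l{\left(T,c \right)} = T + T^{2}$ ($l{\left(T,c \right)} = T^{2} + T = T + T^{2}$)
$C = \sqrt{22118}$ ($C = \sqrt{-191 + 22309} = \sqrt{22118} \approx 148.72$)
$o = \frac{8687}{1711}$ ($o = \frac{19075 - 27762}{48 \left(1 + 48\right) - 4063} = - \frac{8687}{48 \cdot 49 - 4063} = - \frac{8687}{2352 - 4063} = - \frac{8687}{-1711} = \left(-8687\right) \left(- \frac{1}{1711}\right) = \frac{8687}{1711} \approx 5.0771$)
$\frac{1}{C + o} = \frac{1}{\sqrt{22118} + \frac{8687}{1711}} = \frac{1}{\frac{8687}{1711} + \sqrt{22118}}$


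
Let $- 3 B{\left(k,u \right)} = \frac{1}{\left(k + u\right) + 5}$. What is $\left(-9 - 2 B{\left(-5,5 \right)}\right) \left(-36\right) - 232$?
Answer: $\frac{436}{5} \approx 87.2$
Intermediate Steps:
$B{\left(k,u \right)} = - \frac{1}{3 \left(5 + k + u\right)}$ ($B{\left(k,u \right)} = - \frac{1}{3 \left(\left(k + u\right) + 5\right)} = - \frac{1}{3 \left(5 + k + u\right)}$)
$\left(-9 - 2 B{\left(-5,5 \right)}\right) \left(-36\right) - 232 = \left(-9 - 2 \left(- \frac{1}{15 + 3 \left(-5\right) + 3 \cdot 5}\right)\right) \left(-36\right) - 232 = \left(-9 - 2 \left(- \frac{1}{15 - 15 + 15}\right)\right) \left(-36\right) - 232 = \left(-9 - 2 \left(- \frac{1}{15}\right)\right) \left(-36\right) - 232 = \left(-9 - 2 \left(\left(-1\right) \frac{1}{15}\right)\right) \left(-36\right) - 232 = \left(-9 - - \frac{2}{15}\right) \left(-36\right) - 232 = \left(-9 + \frac{2}{15}\right) \left(-36\right) - 232 = \left(- \frac{133}{15}\right) \left(-36\right) - 232 = \frac{1596}{5} - 232 = \frac{436}{5}$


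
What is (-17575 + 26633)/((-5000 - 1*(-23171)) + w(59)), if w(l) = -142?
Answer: 9058/18029 ≈ 0.50241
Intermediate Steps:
(-17575 + 26633)/((-5000 - 1*(-23171)) + w(59)) = (-17575 + 26633)/((-5000 - 1*(-23171)) - 142) = 9058/((-5000 + 23171) - 142) = 9058/(18171 - 142) = 9058/18029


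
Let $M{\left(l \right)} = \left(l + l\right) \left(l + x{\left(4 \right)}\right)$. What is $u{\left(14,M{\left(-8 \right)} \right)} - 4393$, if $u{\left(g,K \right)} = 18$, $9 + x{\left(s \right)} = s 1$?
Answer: $-4375$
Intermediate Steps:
$x{\left(s \right)} = -9 + s$ ($x{\left(s \right)} = -9 + s 1 = -9 + s$)
$M{\left(l \right)} = 2 l \left(-5 + l\right)$ ($M{\left(l \right)} = \left(l + l\right) \left(l + \left(-9 + 4\right)\right) = 2 l \left(l - 5\right) = 2 l \left(-5 + l\right)$)
$u{\left(14,M{\left(-8 \right)} \right)} - 4393 = 18 - 4393 = -4375$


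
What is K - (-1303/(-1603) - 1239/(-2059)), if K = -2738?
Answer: -9041648820/3300577 ≈ -2739.4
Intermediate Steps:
K - (-1303/(-1603) - 1239/(-2059)) = -2738 - (-1303/(-1603) - 1239/(-2059)) = -2738 - (-1303*(-1/1603) - 1239*(-1/2059)) = -2738 - (1303/1603 + 1239/2059) = -2738 - 1*4668994/3300577 = -2738 - 4668994/3300577 = -9041648820/3300577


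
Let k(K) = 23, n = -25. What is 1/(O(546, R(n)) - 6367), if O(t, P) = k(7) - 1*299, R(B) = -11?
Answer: -1/6643 ≈ -0.00015053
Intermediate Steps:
O(t, P) = -276 (O(t, P) = 23 - 1*299 = 23 - 299 = -276)
1/(O(546, R(n)) - 6367) = 1/(-276 - 6367) = 1/(-6643) = -1/6643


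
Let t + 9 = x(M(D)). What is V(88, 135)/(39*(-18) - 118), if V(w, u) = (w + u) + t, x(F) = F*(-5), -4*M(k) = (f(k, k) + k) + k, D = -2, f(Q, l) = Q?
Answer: -413/1640 ≈ -0.25183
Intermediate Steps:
M(k) = -3*k/4 (M(k) = -((k + k) + k)/4 = -(2*k + k)/4 = -3*k/4)
x(F) = -5*F
t = -33/2 (t = -9 - (-15)*(-2)/4 = -9 - 5*3/2 = -9 - 15/2 = -33/2 ≈ -16.500)
V(w, u) = -33/2 + u + w (V(w, u) = (w + u) - 33/2 = (u + w) - 33/2 = -33/2 + u + w)
V(88, 135)/(39*(-18) - 118) = (-33/2 + 135 + 88)/(39*(-18) - 118) = 413/(2*(-702 - 118)) = (413/2)/(-820) = (413/2)*(-1/820) = -413/1640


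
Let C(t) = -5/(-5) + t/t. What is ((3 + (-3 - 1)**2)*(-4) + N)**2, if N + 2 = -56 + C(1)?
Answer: 17424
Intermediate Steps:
C(t) = 2 (C(t) = -5*(-1/5) + 1 = 1 + 1 = 2)
N = -56 (N = -2 + (-56 + 2) = -2 - 54 = -56)
((3 + (-3 - 1)**2)*(-4) + N)**2 = ((3 + (-3 - 1)**2)*(-4) - 56)**2 = ((3 + (-4)**2)*(-4) - 56)**2 = ((3 + 16)*(-4) - 56)**2 = (19*(-4) - 56)**2 = (-76 - 56)**2 = (-132)**2 = 17424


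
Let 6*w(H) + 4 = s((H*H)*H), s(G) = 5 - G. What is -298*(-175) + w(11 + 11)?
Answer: 100751/2 ≈ 50376.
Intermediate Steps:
w(H) = ⅙ - H³/6 (w(H) = -⅔ + (5 - H*H*H)/6 = -⅔ + (5 - H²*H)/6 = -⅔ + (5 - H³)/6 = -⅔ + (⅚ - H³/6) = ⅙ - H³/6)
-298*(-175) + w(11 + 11) = -298*(-175) + (⅙ - (11 + 11)³/6) = 52150 + (⅙ - ⅙*22³) = 52150 + (⅙ - ⅙*10648) = 52150 + (⅙ - 5324/3) = 52150 - 3549/2 = 100751/2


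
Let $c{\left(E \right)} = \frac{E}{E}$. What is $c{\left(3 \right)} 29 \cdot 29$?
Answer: $841$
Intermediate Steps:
$c{\left(E \right)} = 1$
$c{\left(3 \right)} 29 \cdot 29 = 1 \cdot 29 \cdot 29 = 29 \cdot 29 = 841$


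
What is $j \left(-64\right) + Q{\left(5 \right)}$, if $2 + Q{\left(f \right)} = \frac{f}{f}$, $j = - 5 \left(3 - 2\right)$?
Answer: $319$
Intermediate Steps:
$j = -5$ ($j = \left(-5\right) 1 = -5$)
$Q{\left(f \right)} = -1$ ($Q{\left(f \right)} = -2 + \frac{f}{f} = -2 + 1 = -1$)
$j \left(-64\right) + Q{\left(5 \right)} = \left(-5\right) \left(-64\right) - 1 = 320 - 1 = 319$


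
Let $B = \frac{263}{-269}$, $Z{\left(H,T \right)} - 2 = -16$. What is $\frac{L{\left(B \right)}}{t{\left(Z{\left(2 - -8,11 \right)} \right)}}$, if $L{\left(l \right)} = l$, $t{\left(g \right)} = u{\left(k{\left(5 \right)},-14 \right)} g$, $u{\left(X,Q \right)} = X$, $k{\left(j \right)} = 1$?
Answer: $\frac{263}{3766} \approx 0.069835$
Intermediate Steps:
$Z{\left(H,T \right)} = -14$ ($Z{\left(H,T \right)} = 2 - 16 = -14$)
$B = - \frac{263}{269}$ ($B = 263 \left(- \frac{1}{269}\right) = - \frac{263}{269} \approx -0.9777$)
$t{\left(g \right)} = g$ ($t{\left(g \right)} = 1 g = g$)
$\frac{L{\left(B \right)}}{t{\left(Z{\left(2 - -8,11 \right)} \right)}} = - \frac{263}{269 \left(-14\right)} = \left(- \frac{263}{269}\right) \left(- \frac{1}{14}\right) = \frac{263}{3766}$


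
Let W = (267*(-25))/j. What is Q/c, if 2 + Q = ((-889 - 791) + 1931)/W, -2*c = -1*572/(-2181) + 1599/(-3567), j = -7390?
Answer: 15530075128/5235425 ≈ 2966.3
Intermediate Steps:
W = 1335/1478 (W = (267*(-25))/(-7390) = -6675*(-1/7390) = 1335/1478 ≈ 0.90325)
c = 11765/126498 (c = -(-1*572/(-2181) + 1599/(-3567))/2 = -(-572*(-1/2181) + 1599*(-1/3567))/2 = -(572/2181 - 13/29)/2 = -1/2*(-11765/63249) = 11765/126498 ≈ 0.093005)
Q = 368308/1335 (Q = -2 + ((-889 - 791) + 1931)/(1335/1478) = -2 + (-1680 + 1931)*(1478/1335) = -2 + 251*(1478/1335) = -2 + 370978/1335 = 368308/1335 ≈ 275.89)
Q/c = 368308/(1335*(11765/126498)) = (368308/1335)*(126498/11765) = 15530075128/5235425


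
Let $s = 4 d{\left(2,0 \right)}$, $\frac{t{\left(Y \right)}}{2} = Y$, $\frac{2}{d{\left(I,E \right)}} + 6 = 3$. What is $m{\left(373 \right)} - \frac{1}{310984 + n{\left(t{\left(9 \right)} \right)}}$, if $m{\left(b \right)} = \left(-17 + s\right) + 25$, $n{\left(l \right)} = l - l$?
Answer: $\frac{4975741}{932952} \approx 5.3333$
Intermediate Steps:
$d{\left(I,E \right)} = - \frac{2}{3}$ ($d{\left(I,E \right)} = \frac{2}{-6 + 3} = \frac{2}{-3} = 2 \left(- \frac{1}{3}\right) = - \frac{2}{3}$)
$t{\left(Y \right)} = 2 Y$
$n{\left(l \right)} = 0$
$s = - \frac{8}{3}$ ($s = 4 \left(- \frac{2}{3}\right) = - \frac{8}{3} \approx -2.6667$)
$m{\left(b \right)} = \frac{16}{3}$ ($m{\left(b \right)} = \left(-17 - \frac{8}{3}\right) + 25 = - \frac{59}{3} + 25 = \frac{16}{3}$)
$m{\left(373 \right)} - \frac{1}{310984 + n{\left(t{\left(9 \right)} \right)}} = \frac{16}{3} - \frac{1}{310984 + 0} = \frac{16}{3} - \frac{1}{310984} = \frac{4975741}{932952}$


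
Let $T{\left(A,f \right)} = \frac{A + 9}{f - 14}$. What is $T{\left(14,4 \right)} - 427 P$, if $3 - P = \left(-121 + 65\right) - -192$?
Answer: $\frac{567887}{10} \approx 56789.0$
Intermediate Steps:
$P = -133$ ($P = 3 - \left(\left(-121 + 65\right) - -192\right) = 3 - \left(-56 + 192\right) = 3 - 136 = -133$)
$T{\left(A,f \right)} = \frac{9 + A}{-14 + f}$
$T{\left(14,4 \right)} - 427 P = \frac{9 + 14}{-14 + 4} - -56791 = \frac{1}{-10} \cdot 23 + 56791 = \left(- \frac{1}{10}\right) 23 + 56791 = - \frac{23}{10} + 56791 = \frac{567887}{10}$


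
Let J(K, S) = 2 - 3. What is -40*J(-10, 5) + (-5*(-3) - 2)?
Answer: 53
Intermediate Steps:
J(K, S) = -1
-40*J(-10, 5) + (-5*(-3) - 2) = -40*(-1) + (-5*(-3) - 2) = 40 + (15 - 2) = 40 + 13 = 53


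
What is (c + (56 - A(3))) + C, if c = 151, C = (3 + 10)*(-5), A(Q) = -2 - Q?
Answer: 147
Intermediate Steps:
C = -65 (C = 13*(-5) = -65)
(c + (56 - A(3))) + C = (151 + (56 - (-2 - 1*3))) - 65 = (151 + (56 - (-2 - 3))) - 65 = (151 + (56 - 1*(-5))) - 65 = (151 + (56 + 5)) - 65 = (151 + 61) - 65 = 212 - 65 = 147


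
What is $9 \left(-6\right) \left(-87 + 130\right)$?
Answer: $-2322$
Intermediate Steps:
$9 \left(-6\right) \left(-87 + 130\right) = \left(-54\right) 43 = -2322$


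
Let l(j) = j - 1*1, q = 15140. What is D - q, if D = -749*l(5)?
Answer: -18136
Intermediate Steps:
l(j) = -1 + j (l(j) = j - 1 = -1 + j)
D = -2996 (D = -749*(-1 + 5) = -749*4 = -2996)
D - q = -2996 - 1*15140 = -2996 - 15140 = -18136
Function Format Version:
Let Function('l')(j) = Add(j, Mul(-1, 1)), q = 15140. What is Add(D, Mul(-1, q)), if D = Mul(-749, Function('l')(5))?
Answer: -18136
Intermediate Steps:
Function('l')(j) = Add(-1, j) (Function('l')(j) = Add(j, -1) = Add(-1, j))
D = -2996 (D = Mul(-749, Add(-1, 5)) = Mul(-749, 4) = -2996)
Add(D, Mul(-1, q)) = Add(-2996, Mul(-1, 15140)) = Add(-2996, -15140) = -18136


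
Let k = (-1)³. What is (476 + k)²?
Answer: 225625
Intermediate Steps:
k = -1
(476 + k)² = (476 - 1)² = 475² = 225625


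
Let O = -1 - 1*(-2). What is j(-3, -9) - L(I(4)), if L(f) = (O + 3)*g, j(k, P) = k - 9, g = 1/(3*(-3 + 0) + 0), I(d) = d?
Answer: -104/9 ≈ -11.556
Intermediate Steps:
O = 1 (O = -1 + 2 = 1)
g = -1/9 (g = 1/(3*(-3) + 0) = 1/(-9 + 0) = 1/(-9) = -1/9 ≈ -0.11111)
j(k, P) = -9 + k
L(f) = -4/9 (L(f) = (1 + 3)*(-1/9) = 4*(-1/9) = -4/9)
j(-3, -9) - L(I(4)) = (-9 - 3) - 1*(-4/9) = -12 + 4/9 = -104/9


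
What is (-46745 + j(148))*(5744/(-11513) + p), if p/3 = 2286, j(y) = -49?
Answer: -3694405485540/11513 ≈ -3.2089e+8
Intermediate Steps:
p = 6858 (p = 3*2286 = 6858)
(-46745 + j(148))*(5744/(-11513) + p) = (-46745 - 49)*(5744/(-11513) + 6858) = -46794*(5744*(-1/11513) + 6858) = -46794*(-5744/11513 + 6858) = -46794*78950410/11513 = -3694405485540/11513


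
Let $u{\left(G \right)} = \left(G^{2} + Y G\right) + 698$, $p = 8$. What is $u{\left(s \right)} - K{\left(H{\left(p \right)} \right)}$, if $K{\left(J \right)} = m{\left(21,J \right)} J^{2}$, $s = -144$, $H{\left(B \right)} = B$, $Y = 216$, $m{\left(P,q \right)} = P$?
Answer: $-11014$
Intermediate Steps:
$u{\left(G \right)} = 698 + G^{2} + 216 G$ ($u{\left(G \right)} = \left(G^{2} + 216 G\right) + 698 = 698 + G^{2} + 216 G$)
$K{\left(J \right)} = 21 J^{2}$
$u{\left(s \right)} - K{\left(H{\left(p \right)} \right)} = \left(698 + \left(-144\right)^{2} + 216 \left(-144\right)\right) - 21 \cdot 8^{2} = \left(698 + 20736 - 31104\right) - 21 \cdot 64 = -9670 - 1344 = -11014$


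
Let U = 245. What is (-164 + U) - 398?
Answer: -317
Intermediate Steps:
(-164 + U) - 398 = (-164 + 245) - 398 = 81 - 398 = -317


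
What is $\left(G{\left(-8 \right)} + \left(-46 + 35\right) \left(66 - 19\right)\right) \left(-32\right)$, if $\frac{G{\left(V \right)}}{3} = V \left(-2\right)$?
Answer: $15008$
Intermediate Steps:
$G{\left(V \right)} = - 6 V$ ($G{\left(V \right)} = 3 V \left(-2\right) = 3 \left(- 2 V\right) = - 6 V$)
$\left(G{\left(-8 \right)} + \left(-46 + 35\right) \left(66 - 19\right)\right) \left(-32\right) = \left(\left(-6\right) \left(-8\right) + \left(-46 + 35\right) \left(66 - 19\right)\right) \left(-32\right) = \left(48 - 517\right) \left(-32\right) = \left(-469\right) \left(-32\right) = 15008$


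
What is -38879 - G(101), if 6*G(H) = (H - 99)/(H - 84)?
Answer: -1982830/51 ≈ -38879.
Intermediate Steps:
G(H) = (-99 + H)/(6*(-84 + H)) (G(H) = ((H - 99)/(H - 84))/6 = ((-99 + H)/(-84 + H))/6 = (-99 + H)/(6*(-84 + H)))
-38879 - G(101) = -38879 - (-99 + 101)/(6*(-84 + 101)) = -38879 - 2/(6*17) = -38879 - 1*1/51 = -38879 - 1/51 = -1982830/51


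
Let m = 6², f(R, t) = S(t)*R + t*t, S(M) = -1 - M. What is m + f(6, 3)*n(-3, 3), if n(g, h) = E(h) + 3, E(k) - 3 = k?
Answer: -99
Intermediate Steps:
E(k) = 3 + k
n(g, h) = 6 + h (n(g, h) = (3 + h) + 3 = 6 + h)
f(R, t) = t² + R*(-1 - t) (f(R, t) = (-1 - t)*R + t*t = R*(-1 - t) + t² = t² + R*(-1 - t))
m = 36
m + f(6, 3)*n(-3, 3) = 36 + (3² - 1*6*(1 + 3))*(6 + 3) = 36 + (9 - 1*6*4)*9 = 36 + (9 - 24)*9 = 36 - 15*9 = 36 - 135 = -99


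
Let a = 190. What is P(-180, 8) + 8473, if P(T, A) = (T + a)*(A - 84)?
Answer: 7713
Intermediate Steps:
P(T, A) = (-84 + A)*(190 + T) (P(T, A) = (T + 190)*(A - 84) = (190 + T)*(-84 + A) = (-84 + A)*(190 + T))
P(-180, 8) + 8473 = (-15960 - 84*(-180) + 190*8 + 8*(-180)) + 8473 = (-15960 + 15120 + 1520 - 1440) + 8473 = -760 + 8473 = 7713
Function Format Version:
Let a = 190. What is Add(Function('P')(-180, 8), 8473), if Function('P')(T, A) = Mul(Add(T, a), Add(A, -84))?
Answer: 7713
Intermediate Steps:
Function('P')(T, A) = Mul(Add(-84, A), Add(190, T)) (Function('P')(T, A) = Mul(Add(T, 190), Add(A, -84)) = Mul(Add(190, T), Add(-84, A)) = Mul(Add(-84, A), Add(190, T)))
Add(Function('P')(-180, 8), 8473) = Add(Add(-15960, Mul(-84, -180), Mul(190, 8), Mul(8, -180)), 8473) = Add(Add(-15960, 15120, 1520, -1440), 8473) = Add(-760, 8473) = 7713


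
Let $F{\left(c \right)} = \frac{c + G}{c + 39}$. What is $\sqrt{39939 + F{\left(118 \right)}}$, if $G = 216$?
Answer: $\frac{\sqrt{984508849}}{157} \approx 199.85$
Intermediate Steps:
$F{\left(c \right)} = \frac{216 + c}{39 + c}$ ($F{\left(c \right)} = \frac{c + 216}{c + 39} = \frac{216 + c}{39 + c}$)
$\sqrt{39939 + F{\left(118 \right)}} = \sqrt{39939 + \frac{216 + 118}{39 + 118}} = \sqrt{39939 + \frac{1}{157} \cdot 334} = \sqrt{39939 + \frac{334}{157}} = \sqrt{\frac{6270757}{157}} = \frac{\sqrt{984508849}}{157}$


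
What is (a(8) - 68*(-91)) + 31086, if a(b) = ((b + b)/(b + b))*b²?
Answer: 37338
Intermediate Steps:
a(b) = b² (a(b) = ((2*b)/((2*b)))*b² = ((2*b)*(1/(2*b)))*b² = 1*b² = b²)
(a(8) - 68*(-91)) + 31086 = (8² - 68*(-91)) + 31086 = (64 + 6188) + 31086 = 6252 + 31086 = 37338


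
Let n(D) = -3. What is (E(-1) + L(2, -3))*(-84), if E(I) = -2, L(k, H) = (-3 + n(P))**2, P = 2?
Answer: -2856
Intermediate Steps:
L(k, H) = 36 (L(k, H) = (-3 - 3)**2 = (-6)**2 = 36)
(E(-1) + L(2, -3))*(-84) = (-2 + 36)*(-84) = 34*(-84) = -2856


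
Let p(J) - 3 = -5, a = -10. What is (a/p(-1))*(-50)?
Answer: -250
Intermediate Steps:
p(J) = -2 (p(J) = 3 - 5 = -2)
(a/p(-1))*(-50) = -10/(-2)*(-50) = -10*(-1/2)*(-50) = 5*(-50) = -250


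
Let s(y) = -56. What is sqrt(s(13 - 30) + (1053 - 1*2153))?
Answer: 34*I ≈ 34.0*I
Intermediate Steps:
sqrt(s(13 - 30) + (1053 - 1*2153)) = sqrt(-56 + (1053 - 1*2153)) = sqrt(-56 + (1053 - 2153)) = sqrt(-56 - 1100) = sqrt(-1156) = 34*I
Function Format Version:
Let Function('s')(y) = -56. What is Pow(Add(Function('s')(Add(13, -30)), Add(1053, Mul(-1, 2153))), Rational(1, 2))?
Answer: Mul(34, I) ≈ Mul(34.000, I)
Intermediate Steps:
Pow(Add(Function('s')(Add(13, -30)), Add(1053, Mul(-1, 2153))), Rational(1, 2)) = Pow(Add(-56, Add(1053, Mul(-1, 2153))), Rational(1, 2)) = Pow(Add(-56, Add(1053, -2153)), Rational(1, 2)) = Pow(Add(-56, -1100), Rational(1, 2)) = Pow(-1156, Rational(1, 2)) = Mul(34, I)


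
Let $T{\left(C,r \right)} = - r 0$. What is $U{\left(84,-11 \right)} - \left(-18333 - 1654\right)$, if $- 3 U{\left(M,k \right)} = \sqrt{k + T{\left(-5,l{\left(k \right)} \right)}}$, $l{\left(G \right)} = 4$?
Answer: $19987 - \frac{i \sqrt{11}}{3} \approx 19987.0 - 1.1055 i$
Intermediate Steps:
$T{\left(C,r \right)} = 0$
$U{\left(M,k \right)} = - \frac{\sqrt{k}}{3}$ ($U{\left(M,k \right)} = - \frac{\sqrt{k + 0}}{3} = - \frac{\sqrt{k}}{3}$)
$U{\left(84,-11 \right)} - \left(-18333 - 1654\right) = - \frac{\sqrt{-11}}{3} - \left(-18333 - 1654\right) = - \frac{i \sqrt{11}}{3} - -19987 = - \frac{i \sqrt{11}}{3} + 19987 = 19987 - \frac{i \sqrt{11}}{3}$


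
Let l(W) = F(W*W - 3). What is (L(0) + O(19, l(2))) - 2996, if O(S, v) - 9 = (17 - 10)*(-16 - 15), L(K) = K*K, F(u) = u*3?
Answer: -3204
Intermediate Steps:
F(u) = 3*u
l(W) = -9 + 3*W**2 (l(W) = 3*(W*W - 3) = 3*(W**2 - 3) = 3*(-3 + W**2) = -9 + 3*W**2)
L(K) = K**2
O(S, v) = -208 (O(S, v) = 9 + (17 - 10)*(-16 - 15) = 9 + 7*(-31) = 9 - 217 = -208)
(L(0) + O(19, l(2))) - 2996 = (0**2 - 208) - 2996 = (0 - 208) - 2996 = -208 - 2996 = -3204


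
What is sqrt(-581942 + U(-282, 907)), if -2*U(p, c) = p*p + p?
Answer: I*sqrt(621563) ≈ 788.39*I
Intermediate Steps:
U(p, c) = -p/2 - p**2/2 (U(p, c) = -(p*p + p)/2 = -(p**2 + p)/2 = -(p + p**2)/2 = -p/2 - p**2/2)
sqrt(-581942 + U(-282, 907)) = sqrt(-581942 - 1/2*(-282)*(1 - 282)) = sqrt(-581942 - 1/2*(-282)*(-281)) = sqrt(-581942 - 39621) = sqrt(-621563) = I*sqrt(621563)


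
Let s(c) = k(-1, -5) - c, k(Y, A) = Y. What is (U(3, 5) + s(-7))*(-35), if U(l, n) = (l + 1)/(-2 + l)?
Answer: -350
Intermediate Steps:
U(l, n) = (1 + l)/(-2 + l)
s(c) = -1 - c
(U(3, 5) + s(-7))*(-35) = ((1 + 3)/(-2 + 3) + (-1 - 1*(-7)))*(-35) = (4/1 + (-1 + 7))*(-35) = (1*4 + 6)*(-35) = (4 + 6)*(-35) = 10*(-35) = -350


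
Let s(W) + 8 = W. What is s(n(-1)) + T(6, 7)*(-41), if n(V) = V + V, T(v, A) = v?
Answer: -256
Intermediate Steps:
n(V) = 2*V
s(W) = -8 + W
s(n(-1)) + T(6, 7)*(-41) = (-8 + 2*(-1)) + 6*(-41) = (-8 - 2) - 246 = -10 - 246 = -256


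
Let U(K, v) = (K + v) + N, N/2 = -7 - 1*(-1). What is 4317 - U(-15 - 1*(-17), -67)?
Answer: 4394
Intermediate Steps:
N = -12 (N = 2*(-7 - 1*(-1)) = 2*(-7 + 1) = 2*(-6) = -12)
U(K, v) = -12 + K + v (U(K, v) = (K + v) - 12 = -12 + K + v)
4317 - U(-15 - 1*(-17), -67) = 4317 - (-12 + (-15 - 1*(-17)) - 67) = 4317 - (-12 + (-15 + 17) - 67) = 4317 - (-12 + 2 - 67) = 4317 - 1*(-77) = 4317 + 77 = 4394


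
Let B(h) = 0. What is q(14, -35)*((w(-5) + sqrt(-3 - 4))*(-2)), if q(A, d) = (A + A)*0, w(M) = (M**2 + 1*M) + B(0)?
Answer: 0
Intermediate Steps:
w(M) = M + M**2 (w(M) = (M**2 + 1*M) + 0 = (M**2 + M) + 0 = (M + M**2) + 0 = M + M**2)
q(A, d) = 0 (q(A, d) = (2*A)*0 = 0)
q(14, -35)*((w(-5) + sqrt(-3 - 4))*(-2)) = 0*((-5*(1 - 5) + sqrt(-3 - 4))*(-2)) = 0*((-5*(-4) + sqrt(-7))*(-2)) = 0*((20 + I*sqrt(7))*(-2)) = 0*(-40 - 2*I*sqrt(7)) = 0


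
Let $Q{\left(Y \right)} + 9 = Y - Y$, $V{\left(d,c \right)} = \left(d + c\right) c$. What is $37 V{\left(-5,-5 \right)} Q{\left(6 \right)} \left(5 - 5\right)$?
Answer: $0$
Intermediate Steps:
$V{\left(d,c \right)} = c \left(c + d\right)$ ($V{\left(d,c \right)} = \left(c + d\right) c = c \left(c + d\right)$)
$Q{\left(Y \right)} = -9$ ($Q{\left(Y \right)} = -9 + \left(Y - Y\right) = -9 + 0 = -9$)
$37 V{\left(-5,-5 \right)} Q{\left(6 \right)} \left(5 - 5\right) = 37 \left(- 5 \left(-5 - 5\right)\right) \left(- 9 \left(5 - 5\right)\right) = 37 \left(\left(-5\right) \left(-10\right)\right) \left(\left(-9\right) 0\right) = 37 \cdot 50 \cdot 0 = 1850 \cdot 0 = 0$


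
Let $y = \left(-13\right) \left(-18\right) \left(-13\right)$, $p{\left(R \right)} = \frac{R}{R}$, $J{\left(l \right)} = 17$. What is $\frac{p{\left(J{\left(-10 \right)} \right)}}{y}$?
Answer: $- \frac{1}{3042} \approx -0.00032873$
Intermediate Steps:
$p{\left(R \right)} = 1$
$y = -3042$ ($y = 234 \left(-13\right) = -3042$)
$\frac{p{\left(J{\left(-10 \right)} \right)}}{y} = 1 \frac{1}{-3042} = 1 \left(- \frac{1}{3042}\right) = - \frac{1}{3042}$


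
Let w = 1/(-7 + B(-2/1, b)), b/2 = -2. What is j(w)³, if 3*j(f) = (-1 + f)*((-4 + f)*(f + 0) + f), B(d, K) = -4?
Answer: -2515456/2357947691 ≈ -0.0010668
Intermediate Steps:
b = -4 (b = 2*(-2) = -4)
w = -1/11 (w = 1/(-7 - 4) = 1/(-11) = -1/11 ≈ -0.090909)
j(f) = (-1 + f)*(f + f*(-4 + f))/3 (j(f) = ((-1 + f)*((-4 + f)*(f + 0) + f))/3 = ((-1 + f)*((-4 + f)*f + f))/3 = ((-1 + f)*(f*(-4 + f) + f))/3 = ((-1 + f)*(f + f*(-4 + f)))/3 = (-1 + f)*(f + f*(-4 + f))/3)
j(w)³ = ((⅓)*(-1/11)*(3 + (-1/11)² - 4*(-1/11)))³ = ((⅓)*(-1/11)*(3 + 1/121 + 4/11))³ = ((⅓)*(-1/11)*(408/121))³ = (-136/1331)³ = -2515456/2357947691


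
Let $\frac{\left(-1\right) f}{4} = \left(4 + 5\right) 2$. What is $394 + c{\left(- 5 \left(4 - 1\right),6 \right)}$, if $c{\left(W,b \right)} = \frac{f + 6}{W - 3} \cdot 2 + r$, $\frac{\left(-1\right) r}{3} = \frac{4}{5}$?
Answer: $\frac{5984}{15} \approx 398.93$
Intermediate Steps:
$f = -72$ ($f = - 4 \left(4 + 5\right) 2 = - 4 \cdot 9 \cdot 2 = \left(-4\right) 18 = -72$)
$r = - \frac{12}{5}$ ($r = - 3 \cdot \frac{4}{5} = - 3 \cdot 4 \cdot \frac{1}{5} = \left(-3\right) \frac{4}{5} = - \frac{12}{5} \approx -2.4$)
$c{\left(W,b \right)} = - \frac{12}{5} - \frac{132}{-3 + W}$ ($c{\left(W,b \right)} = \frac{-72 + 6}{W - 3} \cdot 2 - \frac{12}{5} = - \frac{66}{-3 + W} 2 - \frac{12}{5} = - \frac{132}{-3 + W} - \frac{12}{5} = - \frac{12}{5} - \frac{132}{-3 + W}$)
$394 + c{\left(- 5 \left(4 - 1\right),6 \right)} = 394 + \frac{12 \left(-52 - - 5 \left(4 - 1\right)\right)}{5 \left(-3 - 5 \left(4 - 1\right)\right)} = 394 + \frac{12 \left(-52 - \left(-5\right) 3\right)}{5 \left(-3 - 15\right)} = 394 + \frac{12 \left(-52 - -15\right)}{5 \left(-3 - 15\right)} = 394 + \frac{12 \left(-52 + 15\right)}{5 \left(-18\right)} = 394 + \frac{12}{5} \left(- \frac{1}{18}\right) \left(-37\right) = 394 + \frac{74}{15} = \frac{5984}{15}$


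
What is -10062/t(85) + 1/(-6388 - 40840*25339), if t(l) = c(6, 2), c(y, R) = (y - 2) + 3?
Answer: -12041298958111/8376972044 ≈ -1437.4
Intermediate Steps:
c(y, R) = 1 + y (c(y, R) = (-2 + y) + 3 = 1 + y)
t(l) = 7 (t(l) = 1 + 6 = 7)
-10062/t(85) + 1/(-6388 - 40840*25339) = -10062/7 + 1/(-6388 - 40840*25339) = -10062*⅐ + (1/25339)/(-47228) = -10062/7 - 1/47228*1/25339 = -10062/7 - 1/1196710292 = -12041298958111/8376972044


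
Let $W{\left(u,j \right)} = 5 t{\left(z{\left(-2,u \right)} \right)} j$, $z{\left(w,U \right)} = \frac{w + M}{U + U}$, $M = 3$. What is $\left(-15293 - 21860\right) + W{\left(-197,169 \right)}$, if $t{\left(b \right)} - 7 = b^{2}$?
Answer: $- \frac{4849261323}{155236} \approx -31238.0$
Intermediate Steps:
$z{\left(w,U \right)} = \frac{3 + w}{2 U}$ ($z{\left(w,U \right)} = \frac{w + 3}{U + U} = \frac{3 + w}{2 U}$)
$t{\left(b \right)} = 7 + b^{2}$
$W{\left(u,j \right)} = j \left(35 + \frac{5}{4 u^{2}}\right)$ ($W{\left(u,j \right)} = 5 \left(7 + \left(\frac{3 - 2}{2 u}\right)^{2}\right) j = 5 \left(7 + \left(\frac{1}{2} \frac{1}{u} 1\right)^{2}\right) j = 5 \left(7 + \left(\frac{1}{2 u}\right)^{2}\right) j = 5 \left(7 + \frac{1}{4 u^{2}}\right) j = \left(35 + \frac{5}{4 u^{2}}\right) j = j \left(35 + \frac{5}{4 u^{2}}\right)$)
$\left(-15293 - 21860\right) + W{\left(-197,169 \right)} = \left(-15293 - 21860\right) + \left(35 \cdot 169 + \frac{5}{4} \cdot 169 \cdot \frac{1}{38809}\right) = \left(-15293 - 21860\right) + \left(5915 + \frac{5}{4} \cdot 169 \cdot \frac{1}{38809}\right) = -37153 + \left(5915 + \frac{845}{155236}\right) = -37153 + \frac{918221785}{155236} = - \frac{4849261323}{155236}$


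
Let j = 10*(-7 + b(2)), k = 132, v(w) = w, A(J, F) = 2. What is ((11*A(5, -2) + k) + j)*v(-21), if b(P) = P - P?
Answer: -1764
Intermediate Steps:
b(P) = 0
j = -70 (j = 10*(-7 + 0) = 10*(-7) = -70)
((11*A(5, -2) + k) + j)*v(-21) = ((11*2 + 132) - 70)*(-21) = ((22 + 132) - 70)*(-21) = (154 - 70)*(-21) = 84*(-21) = -1764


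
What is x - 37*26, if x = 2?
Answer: -960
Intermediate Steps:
x - 37*26 = 2 - 37*26 = 2 - 962 = -960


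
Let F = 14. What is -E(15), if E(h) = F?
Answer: -14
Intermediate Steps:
E(h) = 14
-E(15) = -1*14 = -14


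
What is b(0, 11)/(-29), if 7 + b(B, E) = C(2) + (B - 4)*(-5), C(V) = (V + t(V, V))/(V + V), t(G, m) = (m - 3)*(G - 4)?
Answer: -14/29 ≈ -0.48276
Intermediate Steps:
t(G, m) = (-4 + G)*(-3 + m) (t(G, m) = (-3 + m)*(-4 + G) = (-4 + G)*(-3 + m))
C(V) = (12 + V² - 6*V)/(2*V) (C(V) = (V + (12 - 4*V - 3*V + V*V))/(V + V) = (V + (12 - 4*V - 3*V + V²))/((2*V)) = (V + (12 + V² - 7*V))*(1/(2*V)) = (12 + V² - 6*V)*(1/(2*V)) = (12 + V² - 6*V)/(2*V))
b(B, E) = 14 - 5*B (b(B, E) = -7 + ((-3 + (½)*2 + 6/2) + (B - 4)*(-5)) = -7 + ((-3 + 1 + 6*(½)) + (-4 + B)*(-5)) = -7 + ((-3 + 1 + 3) + (20 - 5*B)) = -7 + (1 + (20 - 5*B)) = -7 + (21 - 5*B) = 14 - 5*B)
b(0, 11)/(-29) = (14 - 5*0)/(-29) = (14 + 0)*(-1/29) = 14*(-1/29) = -14/29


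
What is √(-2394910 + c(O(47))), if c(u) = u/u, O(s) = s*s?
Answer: 3*I*√266101 ≈ 1547.5*I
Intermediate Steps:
O(s) = s²
c(u) = 1
√(-2394910 + c(O(47))) = √(-2394910 + 1) = √(-2394909) = 3*I*√266101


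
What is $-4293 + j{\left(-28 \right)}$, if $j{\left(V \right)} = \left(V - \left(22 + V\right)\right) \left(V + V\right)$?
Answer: $-3061$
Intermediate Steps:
$j{\left(V \right)} = - 44 V$ ($j{\left(V \right)} = - 22 \cdot 2 V = - 44 V$)
$-4293 + j{\left(-28 \right)} = -4293 - -1232 = -4293 + 1232 = -3061$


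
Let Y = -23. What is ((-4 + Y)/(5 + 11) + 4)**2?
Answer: 1369/256 ≈ 5.3477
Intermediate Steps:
((-4 + Y)/(5 + 11) + 4)**2 = ((-4 - 23)/(5 + 11) + 4)**2 = (-27/16 + 4)**2 = (37/16)**2 = 1369/256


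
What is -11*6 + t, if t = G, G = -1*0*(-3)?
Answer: -66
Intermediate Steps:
G = 0 (G = 0*(-3) = 0)
t = 0
-11*6 + t = -11*6 + 0 = -66 + 0 = -66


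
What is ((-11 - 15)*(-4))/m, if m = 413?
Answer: 104/413 ≈ 0.25182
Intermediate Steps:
((-11 - 15)*(-4))/m = ((-11 - 15)*(-4))/413 = -26*(-4)*(1/413) = 104*(1/413) = 104/413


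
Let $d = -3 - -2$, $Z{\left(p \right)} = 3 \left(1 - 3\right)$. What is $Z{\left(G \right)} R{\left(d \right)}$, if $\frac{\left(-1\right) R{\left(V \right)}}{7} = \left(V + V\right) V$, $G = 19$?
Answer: $84$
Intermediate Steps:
$Z{\left(p \right)} = -6$ ($Z{\left(p \right)} = 3 \left(-2\right) = -6$)
$d = -1$ ($d = -3 + 2 = -1$)
$R{\left(V \right)} = - 14 V^{2}$ ($R{\left(V \right)} = - 7 \left(V + V\right) V = - 7 \cdot 2 V V = - 7 \cdot 2 V^{2} = - 14 V^{2}$)
$Z{\left(G \right)} R{\left(d \right)} = - 6 \left(- 14 \left(-1\right)^{2}\right) = - 6 \left(\left(-14\right) 1\right) = \left(-6\right) \left(-14\right) = 84$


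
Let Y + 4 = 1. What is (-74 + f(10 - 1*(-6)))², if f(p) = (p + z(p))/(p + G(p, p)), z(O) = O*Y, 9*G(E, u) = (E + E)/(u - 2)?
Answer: 5909761/1024 ≈ 5771.3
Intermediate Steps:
Y = -3 (Y = -4 + 1 = -3)
G(E, u) = 2*E/(9*(-2 + u)) (G(E, u) = ((E + E)/(u - 2))/9 = ((2*E)/(-2 + u))/9 = (2*E/(-2 + u))/9 = 2*E/(9*(-2 + u)))
z(O) = -3*O (z(O) = O*(-3) = -3*O)
f(p) = -2*p/(p + 2*p/(9*(-2 + p))) (f(p) = (p - 3*p)/(p + 2*p/(9*(-2 + p))) = (-2*p)/(p + 2*p/(9*(-2 + p))) = -2*p/(p + 2*p/(9*(-2 + p))))
(-74 + f(10 - 1*(-6)))² = (-74 + 18*(2 - (10 - 1*(-6)))/(-16 + 9*(10 - 1*(-6))))² = (-74 + 18*(2 - (10 + 6))/(-16 + 9*(10 + 6)))² = (-74 + 18*(2 - 1*16)/(-16 + 9*16))² = (-74 + 18*(2 - 16)/(-16 + 144))² = (-74 + 18*(-14)/128)² = (-74 + 18*(1/128)*(-14))² = (-74 - 63/32)² = (-2431/32)² = 5909761/1024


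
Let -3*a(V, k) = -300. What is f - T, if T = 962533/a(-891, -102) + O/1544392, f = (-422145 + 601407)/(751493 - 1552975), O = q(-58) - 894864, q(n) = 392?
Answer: -74461352599784697/7736264930900 ≈ -9625.0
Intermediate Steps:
O = -894472 (O = 392 - 894864 = -894472)
a(V, k) = 100 (a(V, k) = -⅓*(-300) = 100)
f = -89631/400741 (f = 179262/(-801482) = 179262*(-1/801482) = -89631/400741 ≈ -0.22366)
T = 185804852217/19304900 (T = 962533/100 - 894472/1544392 = 962533*(1/100) - 894472*1/1544392 = 962533/100 - 111809/193049 = 185804852217/19304900 ≈ 9624.8)
f - T = -89631/400741 - 1*185804852217/19304900 = -89631/400741 - 185804852217/19304900 = -74461352599784697/7736264930900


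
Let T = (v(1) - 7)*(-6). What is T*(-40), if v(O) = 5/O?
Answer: -480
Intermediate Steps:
T = 12 (T = (5/1 - 7)*(-6) = (5*1 - 7)*(-6) = (5 - 7)*(-6) = -2*(-6) = 12)
T*(-40) = 12*(-40) = -480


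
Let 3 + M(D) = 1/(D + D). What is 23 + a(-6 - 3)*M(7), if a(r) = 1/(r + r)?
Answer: 5837/252 ≈ 23.163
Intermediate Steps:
a(r) = 1/(2*r)
M(D) = -3 + 1/(2*D) (M(D) = -3 + 1/(D + D) = -3 + 1/(2*D))
23 + a(-6 - 3)*M(7) = 23 + (1/(2*(-6 - 3)))*(-3 + (½)/7) = 23 + ((½)/(-9))*(-3 + (½)*(⅐)) = 23 + ((½)*(-⅑))*(-3 + 1/14) = 23 - 1/18*(-41/14) = 23 + 41/252 = 5837/252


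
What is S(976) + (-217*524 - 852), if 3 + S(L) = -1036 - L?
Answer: -116575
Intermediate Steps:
S(L) = -1039 - L (S(L) = -3 + (-1036 - L) = -1039 - L)
S(976) + (-217*524 - 852) = (-1039 - 1*976) + (-217*524 - 852) = (-1039 - 976) + (-113708 - 852) = -2015 - 114560 = -116575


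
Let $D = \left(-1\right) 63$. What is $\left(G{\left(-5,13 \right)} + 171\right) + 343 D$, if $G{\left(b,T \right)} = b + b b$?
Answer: $-21418$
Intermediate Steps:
$D = -63$
$G{\left(b,T \right)} = b + b^{2}$
$\left(G{\left(-5,13 \right)} + 171\right) + 343 D = \left(- 5 \left(1 - 5\right) + 171\right) + 343 \left(-63\right) = \left(\left(-5\right) \left(-4\right) + 171\right) - 21609 = \left(20 + 171\right) - 21609 = 191 - 21609 = -21418$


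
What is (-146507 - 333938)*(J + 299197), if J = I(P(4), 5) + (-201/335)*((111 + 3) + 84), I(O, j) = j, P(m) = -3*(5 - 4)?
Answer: -143693028024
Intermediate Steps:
P(m) = -3 (P(m) = -3*1 = -3)
J = -569/5 (J = 5 + (-201/335)*((111 + 3) + 84) = 5 + (-201*1/335)*(114 + 84) = 5 - ⅗*198 = 5 - 594/5 = -569/5 ≈ -113.80)
(-146507 - 333938)*(J + 299197) = (-146507 - 333938)*(-569/5 + 299197) = -480445*1495416/5 = -143693028024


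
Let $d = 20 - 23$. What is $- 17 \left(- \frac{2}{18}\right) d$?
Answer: $- \frac{17}{3} \approx -5.6667$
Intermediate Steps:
$d = -3$ ($d = 20 - 23 = -3$)
$- 17 \left(- \frac{2}{18}\right) d = - 17 \left(- \frac{2}{18}\right) \left(-3\right) = - 17 \left(\left(-2\right) \frac{1}{18}\right) \left(-3\right) = \left(-17\right) \left(- \frac{1}{9}\right) \left(-3\right) = \frac{17}{9} \left(-3\right) = - \frac{17}{3}$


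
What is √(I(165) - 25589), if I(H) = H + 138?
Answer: I*√25286 ≈ 159.02*I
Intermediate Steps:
I(H) = 138 + H
√(I(165) - 25589) = √((138 + 165) - 25589) = √(303 - 25589) = √(-25286) = I*√25286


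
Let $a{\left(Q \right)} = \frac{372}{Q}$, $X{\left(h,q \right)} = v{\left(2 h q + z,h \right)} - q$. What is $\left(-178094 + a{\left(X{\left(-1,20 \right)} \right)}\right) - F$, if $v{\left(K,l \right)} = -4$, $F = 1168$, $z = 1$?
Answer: $- \frac{358555}{2} \approx -1.7928 \cdot 10^{5}$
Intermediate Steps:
$X{\left(h,q \right)} = -4 - q$
$\left(-178094 + a{\left(X{\left(-1,20 \right)} \right)}\right) - F = \left(-178094 + \frac{372}{-4 - 20}\right) - 1168 = \left(-178094 + \frac{372}{-24}\right) - 1168 = \left(-178094 + 372 \left(- \frac{1}{24}\right)\right) - 1168 = \left(-178094 - \frac{31}{2}\right) - 1168 = - \frac{356219}{2} - 1168 = - \frac{358555}{2}$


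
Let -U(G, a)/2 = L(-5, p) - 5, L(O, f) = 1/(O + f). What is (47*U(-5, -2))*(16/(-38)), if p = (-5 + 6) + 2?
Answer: -4136/19 ≈ -217.68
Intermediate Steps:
p = 3 (p = 1 + 2 = 3)
U(G, a) = 11 (U(G, a) = -2*(1/(-5 + 3) - 5) = -2*(1/(-2) - 5) = -2*(-½ - 5) = -2*(-11/2) = 11)
(47*U(-5, -2))*(16/(-38)) = (47*11)*(16/(-38)) = 517*(16*(-1/38)) = 517*(-8/19) = -4136/19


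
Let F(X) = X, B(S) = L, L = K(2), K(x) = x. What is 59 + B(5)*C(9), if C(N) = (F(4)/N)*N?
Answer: 67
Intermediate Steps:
L = 2
B(S) = 2
C(N) = 4 (C(N) = (4/N)*N = 4)
59 + B(5)*C(9) = 59 + 2*4 = 59 + 8 = 67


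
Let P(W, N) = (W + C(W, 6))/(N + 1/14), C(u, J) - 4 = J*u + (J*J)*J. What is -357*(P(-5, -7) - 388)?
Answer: 14360682/97 ≈ 1.4805e+5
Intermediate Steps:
C(u, J) = 4 + J**3 + J*u (C(u, J) = 4 + (J*u + (J*J)*J) = 4 + (J*u + J**2*J) = 4 + (J*u + J**3) = 4 + (J**3 + J*u) = 4 + J**3 + J*u)
P(W, N) = (220 + 7*W)/(1/14 + N) (P(W, N) = (W + (4 + 6**3 + 6*W))/(N + 1/14) = (W + (4 + 216 + 6*W))/(N + 1/14) = (W + (220 + 6*W))/(1/14 + N) = (220 + 7*W)/(1/14 + N))
-357*(P(-5, -7) - 388) = -357*(14*(220 + 7*(-5))/(1 + 14*(-7)) - 388) = -357*(14*(220 - 35)/(1 - 98) - 388) = -357*(14*185/(-97) - 388) = -357*(14*(-1/97)*185 - 388) = -357*(-2590/97 - 388) = -357*(-40226/97) = 14360682/97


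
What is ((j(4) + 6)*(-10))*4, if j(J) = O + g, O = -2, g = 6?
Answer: -400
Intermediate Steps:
j(J) = 4 (j(J) = -2 + 6 = 4)
((j(4) + 6)*(-10))*4 = ((4 + 6)*(-10))*4 = (10*(-10))*4 = -100*4 = -400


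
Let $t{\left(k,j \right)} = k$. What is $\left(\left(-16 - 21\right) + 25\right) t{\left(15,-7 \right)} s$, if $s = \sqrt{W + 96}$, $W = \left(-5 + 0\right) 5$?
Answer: $- 180 \sqrt{71} \approx -1516.7$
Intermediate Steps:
$W = -25$ ($W = \left(-5\right) 5 = -25$)
$s = \sqrt{71}$ ($s = \sqrt{-25 + 96} = \sqrt{71} \approx 8.4261$)
$\left(\left(-16 - 21\right) + 25\right) t{\left(15,-7 \right)} s = \left(\left(-16 - 21\right) + 25\right) 15 \sqrt{71} = \left(-37 + 25\right) 15 \sqrt{71} = \left(-12\right) 15 \sqrt{71} = - 180 \sqrt{71}$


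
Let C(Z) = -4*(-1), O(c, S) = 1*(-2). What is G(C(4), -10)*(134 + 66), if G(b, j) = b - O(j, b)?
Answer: 1200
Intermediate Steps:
O(c, S) = -2
C(Z) = 4
G(b, j) = 2 + b (G(b, j) = b - 1*(-2) = b + 2 = 2 + b)
G(C(4), -10)*(134 + 66) = (2 + 4)*(134 + 66) = 6*200 = 1200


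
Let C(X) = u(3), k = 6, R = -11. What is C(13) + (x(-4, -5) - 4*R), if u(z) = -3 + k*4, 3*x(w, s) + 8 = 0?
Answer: 187/3 ≈ 62.333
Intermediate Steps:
x(w, s) = -8/3 (x(w, s) = -8/3 + (⅓)*0 = -8/3 + 0 = -8/3)
u(z) = 21 (u(z) = -3 + 6*4 = -3 + 24 = 21)
C(X) = 21
C(13) + (x(-4, -5) - 4*R) = 21 + (-8/3 - 4*(-11)) = 21 + (-8/3 + 44) = 21 + 124/3 = 187/3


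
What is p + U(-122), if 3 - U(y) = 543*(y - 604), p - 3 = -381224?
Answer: 13000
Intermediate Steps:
p = -381221 (p = 3 - 381224 = -381221)
U(y) = 327975 - 543*y (U(y) = 3 - 543*(y - 604) = 3 - 543*(-604 + y) = 3 - (-327972 + 543*y) = 3 + (327972 - 543*y) = 327975 - 543*y)
p + U(-122) = -381221 + (327975 - 543*(-122)) = -381221 + (327975 + 66246) = -381221 + 394221 = 13000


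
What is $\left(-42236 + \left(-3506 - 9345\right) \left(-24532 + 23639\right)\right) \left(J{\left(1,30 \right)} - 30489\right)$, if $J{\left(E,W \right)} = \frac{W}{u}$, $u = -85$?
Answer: $-348606328149$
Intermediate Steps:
$J{\left(E,W \right)} = - \frac{W}{85}$ ($J{\left(E,W \right)} = \frac{W}{-85} = W \left(- \frac{1}{85}\right) = - \frac{W}{85}$)
$\left(-42236 + \left(-3506 - 9345\right) \left(-24532 + 23639\right)\right) \left(J{\left(1,30 \right)} - 30489\right) = \left(-42236 + \left(-3506 - 9345\right) \left(-24532 + 23639\right)\right) \left(\left(- \frac{1}{85}\right) 30 - 30489\right) = \left(-42236 - -11475943\right) \left(- \frac{6}{17} - 30489\right) = \left(-42236 + 11475943\right) \left(- \frac{518319}{17}\right) = 11433707 \left(- \frac{518319}{17}\right) = -348606328149$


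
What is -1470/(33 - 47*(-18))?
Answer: -490/293 ≈ -1.6724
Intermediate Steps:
-1470/(33 - 47*(-18)) = -1470/(33 + 846) = -1470/879 = -1470*1/879 = -490/293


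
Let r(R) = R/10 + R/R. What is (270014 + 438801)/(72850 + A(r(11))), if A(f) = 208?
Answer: 708815/73058 ≈ 9.7021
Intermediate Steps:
r(R) = 1 + R/10 (r(R) = R*(1/10) + 1 = R/10 + 1 = 1 + R/10)
(270014 + 438801)/(72850 + A(r(11))) = (270014 + 438801)/(72850 + 208) = 708815/73058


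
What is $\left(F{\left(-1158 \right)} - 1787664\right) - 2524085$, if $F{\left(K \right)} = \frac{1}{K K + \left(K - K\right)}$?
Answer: $- \frac{5781900186035}{1340964} \approx -4.3118 \cdot 10^{6}$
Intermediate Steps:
$F{\left(K \right)} = \frac{1}{K^{2}}$ ($F{\left(K \right)} = \frac{1}{K^{2} + 0} = \frac{1}{K^{2}}$)
$\left(F{\left(-1158 \right)} - 1787664\right) - 2524085 = \left(\frac{1}{1340964} - 1787664\right) - 2524085 = - \frac{2397193068095}{1340964} - 2524085 = - \frac{5781900186035}{1340964}$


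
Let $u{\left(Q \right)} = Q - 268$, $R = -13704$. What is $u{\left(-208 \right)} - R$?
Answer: $13228$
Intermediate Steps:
$u{\left(Q \right)} = -268 + Q$ ($u{\left(Q \right)} = Q - 268 = -268 + Q$)
$u{\left(-208 \right)} - R = \left(-268 - 208\right) - -13704 = -476 + 13704 = 13228$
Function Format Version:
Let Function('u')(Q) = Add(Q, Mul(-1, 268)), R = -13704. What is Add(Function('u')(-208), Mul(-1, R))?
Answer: 13228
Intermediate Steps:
Function('u')(Q) = Add(-268, Q) (Function('u')(Q) = Add(Q, -268) = Add(-268, Q))
Add(Function('u')(-208), Mul(-1, R)) = Add(Add(-268, -208), Mul(-1, -13704)) = Add(-476, 13704) = 13228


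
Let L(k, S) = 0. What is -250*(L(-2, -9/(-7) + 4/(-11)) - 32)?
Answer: 8000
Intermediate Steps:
-250*(L(-2, -9/(-7) + 4/(-11)) - 32) = -250*(0 - 32) = -250*(-32) = 8000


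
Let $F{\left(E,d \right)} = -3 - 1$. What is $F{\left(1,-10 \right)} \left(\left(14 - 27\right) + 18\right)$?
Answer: $-20$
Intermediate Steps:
$F{\left(E,d \right)} = -4$ ($F{\left(E,d \right)} = -3 - 1 = -4$)
$F{\left(1,-10 \right)} \left(\left(14 - 27\right) + 18\right) = - 4 \left(\left(14 - 27\right) + 18\right) = - 4 \left(-13 + 18\right) = \left(-4\right) 5 = -20$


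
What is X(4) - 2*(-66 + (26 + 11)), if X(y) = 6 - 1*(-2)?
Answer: 66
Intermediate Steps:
X(y) = 8 (X(y) = 6 + 2 = 8)
X(4) - 2*(-66 + (26 + 11)) = 8 - 2*(-66 + (26 + 11)) = 8 - 2*(-66 + 37) = 8 - 2*(-29) = 8 + 58 = 66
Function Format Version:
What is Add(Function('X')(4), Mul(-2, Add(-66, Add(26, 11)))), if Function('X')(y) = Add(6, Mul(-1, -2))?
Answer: 66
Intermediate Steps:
Function('X')(y) = 8 (Function('X')(y) = Add(6, 2) = 8)
Add(Function('X')(4), Mul(-2, Add(-66, Add(26, 11)))) = Add(8, Mul(-2, Add(-66, Add(26, 11)))) = Add(8, Mul(-2, Add(-66, 37))) = Add(8, Mul(-2, -29)) = Add(8, 58) = 66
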